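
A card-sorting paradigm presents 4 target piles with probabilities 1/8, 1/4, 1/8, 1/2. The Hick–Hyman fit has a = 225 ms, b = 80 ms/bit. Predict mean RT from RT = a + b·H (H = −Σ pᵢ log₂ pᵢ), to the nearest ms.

H = −Σ pᵢ log₂ pᵢ = 0.125·3 + 0.25·2 + 0.125·3 + 0.5·1 = 1.750 bits.
RT = 225 + 80 × 1.750 = 365.00 ms.

365 ms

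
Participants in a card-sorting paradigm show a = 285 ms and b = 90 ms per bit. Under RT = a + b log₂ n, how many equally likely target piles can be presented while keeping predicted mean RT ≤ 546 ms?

7

Set 285 + 90·log₂ n ≤ 546 → log₂ n ≤ (546 − 285)/90 = 2.9000.
So n ≤ 2^2.9000 = 7.464; the largest integer n is 7.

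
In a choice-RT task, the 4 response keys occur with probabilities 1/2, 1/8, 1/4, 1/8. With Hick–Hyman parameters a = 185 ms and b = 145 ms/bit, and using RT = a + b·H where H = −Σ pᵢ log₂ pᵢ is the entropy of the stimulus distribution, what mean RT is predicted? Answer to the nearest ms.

439 ms

Each term −pᵢ log₂ pᵢ: 0.5·1 + 0.125·3 + 0.25·2 + 0.125·3; summed, H = 1.750 bits.
Mean RT = a + bH = 185 + 145·1.750 = 438.75 ms.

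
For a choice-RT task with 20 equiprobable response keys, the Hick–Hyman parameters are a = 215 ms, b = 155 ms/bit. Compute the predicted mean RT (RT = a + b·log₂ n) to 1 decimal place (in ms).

log₂(20) = 4.3219 bits, so RT = 215 + 155 × 4.3219 ≈ 884.899 ms.

884.9 ms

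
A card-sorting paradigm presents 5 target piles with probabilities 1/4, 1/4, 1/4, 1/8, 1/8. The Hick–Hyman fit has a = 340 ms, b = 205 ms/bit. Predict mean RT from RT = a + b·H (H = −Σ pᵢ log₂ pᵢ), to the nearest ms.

H = −Σ pᵢ log₂ pᵢ = 0.25·2 + 0.25·2 + 0.25·2 + 0.125·3 + 0.125·3 = 2.250 bits.
RT = 340 + 205 × 2.250 = 801.25 ms.

801 ms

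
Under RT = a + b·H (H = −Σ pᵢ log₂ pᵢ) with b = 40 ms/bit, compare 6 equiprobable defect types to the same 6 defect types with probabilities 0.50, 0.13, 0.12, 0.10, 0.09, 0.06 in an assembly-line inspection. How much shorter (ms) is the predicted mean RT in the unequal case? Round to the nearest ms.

Equiprobable entropy H₀ = log₂ 6 = 2.5850 bits.
Skewed entropy H = −Σ pᵢ log₂ pᵢ = 2.1381 bits.
ΔRT = b·(H₀ − H) = 40 × 0.4469 = 17.87 ms.

18 ms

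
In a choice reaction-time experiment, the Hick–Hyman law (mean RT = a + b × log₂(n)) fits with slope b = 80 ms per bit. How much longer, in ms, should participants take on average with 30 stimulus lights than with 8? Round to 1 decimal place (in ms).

152.6 ms

The intercept a cancels: ΔRT = b·(log₂ n₂ − log₂ n₁) = b·log₂(n₂/n₁).
log₂(30) − log₂(8) = 4.9069 − 3 = 1.9069.
ΔRT = 80 × 1.9069 = 152.551 ms.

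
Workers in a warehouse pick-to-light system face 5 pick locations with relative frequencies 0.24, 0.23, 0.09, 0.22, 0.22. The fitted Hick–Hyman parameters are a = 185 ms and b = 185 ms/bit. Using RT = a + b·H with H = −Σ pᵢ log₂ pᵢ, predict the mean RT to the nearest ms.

H = 0.24·log₂(1/0.24) + 0.23·log₂(1/0.23) + 0.09·log₂(1/0.09) + 0.22·log₂(1/0.22) + 0.22·log₂(1/0.22) = 2.2556 bits.
RT = 185 + 185 × 2.2556 = 602.29 ms.

602 ms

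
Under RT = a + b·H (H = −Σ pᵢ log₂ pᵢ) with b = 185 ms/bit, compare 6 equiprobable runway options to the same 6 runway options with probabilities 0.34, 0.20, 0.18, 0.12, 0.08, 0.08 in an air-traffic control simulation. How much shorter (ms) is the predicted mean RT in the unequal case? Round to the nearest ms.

36 ms

Equiprobable entropy H₀ = log₂ 6 = 2.5850 bits.
Skewed entropy H = −Σ pᵢ log₂ pᵢ = 2.3890 bits.
ΔRT = b·(H₀ − H) = 185 × 0.1960 = 36.26 ms.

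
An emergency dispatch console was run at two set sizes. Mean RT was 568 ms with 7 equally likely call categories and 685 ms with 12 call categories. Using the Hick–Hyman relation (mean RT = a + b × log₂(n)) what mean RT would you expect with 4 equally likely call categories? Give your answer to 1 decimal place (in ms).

446.5 ms

Fit slope and intercept:
  b = (685 − 568) / (log₂ 12 − log₂ 7) = 117 / (3.5850 − 2.8074) = 150.461 ms/bit
  a = 568 − 150.461 × 2.8074 = 145.601 ms
Then RT(4) = 145.601 + 150.461 × log₂ 4 = 145.601 + 150.461 × 2 ≈ 446.524 ms.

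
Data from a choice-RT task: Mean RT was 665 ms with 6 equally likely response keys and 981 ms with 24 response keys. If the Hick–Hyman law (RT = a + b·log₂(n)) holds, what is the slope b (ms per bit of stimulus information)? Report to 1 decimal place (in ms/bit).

The slope on a log₂ axis is (981 − 665) / (4.5850 − 2.5850) = 158.000 ms/bit.

158.0 ms/bit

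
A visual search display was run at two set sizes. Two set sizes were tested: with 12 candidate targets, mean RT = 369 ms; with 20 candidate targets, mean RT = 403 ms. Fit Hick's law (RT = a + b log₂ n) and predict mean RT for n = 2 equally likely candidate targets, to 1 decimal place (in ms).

249.7 ms

With log₂ n on the abscissa the relation is linear; from the two conditions:
  b = (403 − 369) / (log₂ 20 − log₂ 12) = 34 / (4.3219 − 3.5850) = 46.135 ms/bit
  a = 369 − 46.135 × 3.5850 = 203.607 ms
Then RT(2) = 203.607 + 46.135 × log₂ 2 = 203.607 + 46.135 × 1 ≈ 249.742 ms.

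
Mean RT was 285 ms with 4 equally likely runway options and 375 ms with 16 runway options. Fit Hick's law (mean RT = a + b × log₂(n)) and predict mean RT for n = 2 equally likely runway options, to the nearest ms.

With log₂ n on the abscissa the relation is linear; from the two conditions:
  b = (375 − 285) / (log₂ 16 − log₂ 4) = 90 / (4 − 2) = 45 ms/bit
  a = 285 − 45 × 2 = 195 ms
Then RT(2) = 195 + 45 × log₂ 2 = 195 + 45 × 1 ≈ 240.000 ms.

240 ms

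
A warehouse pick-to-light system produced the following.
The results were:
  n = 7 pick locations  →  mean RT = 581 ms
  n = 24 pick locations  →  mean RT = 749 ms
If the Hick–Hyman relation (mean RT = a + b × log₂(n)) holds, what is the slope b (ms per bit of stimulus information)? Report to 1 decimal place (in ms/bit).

94.5 ms/bit

b = (RT₂ − RT₁)/(log₂ n₂ − log₂ n₁) = (749 − 581)/(4.5850 − 2.8074) = 94.509 ms/bit.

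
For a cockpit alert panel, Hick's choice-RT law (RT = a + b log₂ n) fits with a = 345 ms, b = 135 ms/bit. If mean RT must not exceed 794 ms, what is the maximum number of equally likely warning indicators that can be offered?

135·log₂ n ≤ 794 − 345 = 449, giving log₂ n ≤ 3.3259 and n ≤ 10.028. The largest whole number is 10.

10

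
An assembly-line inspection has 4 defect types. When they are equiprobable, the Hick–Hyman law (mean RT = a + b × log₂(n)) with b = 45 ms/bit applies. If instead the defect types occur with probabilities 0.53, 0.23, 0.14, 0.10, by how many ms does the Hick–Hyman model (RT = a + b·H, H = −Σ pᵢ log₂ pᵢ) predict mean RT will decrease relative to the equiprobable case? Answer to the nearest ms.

The RT saving is b·ΔH. Equiprobable H₀ = log₂(4) = 2.0000 bits; with the given probabilities H = 1.7024 bits.
b·(H₀ − H) = 45 × (2.0000 − 1.7024) = 13.39 ms.

13 ms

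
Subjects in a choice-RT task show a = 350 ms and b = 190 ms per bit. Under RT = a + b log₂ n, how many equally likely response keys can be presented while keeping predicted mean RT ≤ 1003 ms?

10

Set 350 + 190·log₂ n ≤ 1003 → log₂ n ≤ (1003 − 350)/190 = 3.4368.
So n ≤ 2^3.4368 = 10.829; the largest integer n is 10.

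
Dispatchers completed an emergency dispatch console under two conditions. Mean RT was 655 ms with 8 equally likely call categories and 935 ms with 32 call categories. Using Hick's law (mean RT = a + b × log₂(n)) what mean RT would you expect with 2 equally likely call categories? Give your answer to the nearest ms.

375 ms

Fit slope and intercept:
  b = (935 − 655) / (log₂ 32 − log₂ 8) = 280 / (5 − 3) = 140 ms/bit
  a = 655 − 140 × 3 = 235 ms
Then RT(2) = 235 + 140 × log₂ 2 = 235 + 140 × 1 ≈ 375.000 ms.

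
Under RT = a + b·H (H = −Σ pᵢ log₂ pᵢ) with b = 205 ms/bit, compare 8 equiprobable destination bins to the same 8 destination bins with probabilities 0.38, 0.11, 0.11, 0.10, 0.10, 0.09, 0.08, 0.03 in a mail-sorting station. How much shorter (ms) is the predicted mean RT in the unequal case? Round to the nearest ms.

71 ms

The RT saving is b·ΔH. Equiprobable H₀ = log₂(8) = 3.0000 bits; with the given probabilities H = 2.6513 bits.
b·(H₀ − H) = 205 × (3.0000 − 2.6513) = 71.48 ms.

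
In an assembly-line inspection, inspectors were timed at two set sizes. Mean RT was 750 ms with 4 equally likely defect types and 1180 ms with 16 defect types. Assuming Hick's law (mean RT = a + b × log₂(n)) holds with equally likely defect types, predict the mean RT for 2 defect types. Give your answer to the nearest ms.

RT is linear in log₂ n, so two points fix the line:
  b = (1180 − 750) / (log₂ 16 − log₂ 4) = 430 / (4 − 2) = 215 ms/bit
  a = 750 − 215 × 2 = 320 ms
Then RT(2) = 320 + 215 × log₂ 2 = 320 + 215 × 1 ≈ 535.000 ms.

535 ms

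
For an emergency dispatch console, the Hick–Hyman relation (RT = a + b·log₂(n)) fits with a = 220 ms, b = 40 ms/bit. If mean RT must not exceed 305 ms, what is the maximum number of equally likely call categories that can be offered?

Information budget: (305 − 220)/40 = 2.1250 bits, so n ≤ 2^2.1250 = 4.362 → at most 4.

4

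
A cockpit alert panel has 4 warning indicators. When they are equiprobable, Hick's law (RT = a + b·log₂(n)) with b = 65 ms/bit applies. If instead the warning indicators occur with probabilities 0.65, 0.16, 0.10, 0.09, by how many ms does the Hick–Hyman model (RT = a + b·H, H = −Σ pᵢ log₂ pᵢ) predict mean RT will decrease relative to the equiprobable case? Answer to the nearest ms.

The RT saving is b·ΔH. Equiprobable H₀ = log₂(4) = 2.0000 bits; with the given probabilities H = 1.4718 bits.
b·(H₀ − H) = 65 × (2.0000 − 1.4718) = 34.33 ms.

34 ms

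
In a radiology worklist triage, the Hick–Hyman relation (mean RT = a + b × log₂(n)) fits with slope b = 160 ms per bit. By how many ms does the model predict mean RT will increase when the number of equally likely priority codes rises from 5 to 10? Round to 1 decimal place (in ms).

Only the slope matters, since a is common to both: ΔRT = b·log₂(n₂/n₁).
log₂(10) − log₂(5) = log₂(10/5) = log₂(2) = 1.
ΔRT = 160 × 1.0000 = 160.000 ms.

160.0 ms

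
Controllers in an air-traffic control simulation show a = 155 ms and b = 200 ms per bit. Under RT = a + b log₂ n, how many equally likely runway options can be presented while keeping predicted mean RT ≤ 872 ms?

200·log₂ n ≤ 872 − 155 = 717, giving log₂ n ≤ 3.5850 and n ≤ 12.000. The largest whole number is 12.

12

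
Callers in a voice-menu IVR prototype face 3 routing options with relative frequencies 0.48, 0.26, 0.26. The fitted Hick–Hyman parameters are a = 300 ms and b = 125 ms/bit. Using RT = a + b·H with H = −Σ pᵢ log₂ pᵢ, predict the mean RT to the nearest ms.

Entropy contributions −pᵢ log₂ pᵢ: 0.5083, 0.5053, 0.5053; sum H = 1.5188 bits.
RT = a + bH = 300 + 125·1.5188 = 489.86 ms.

490 ms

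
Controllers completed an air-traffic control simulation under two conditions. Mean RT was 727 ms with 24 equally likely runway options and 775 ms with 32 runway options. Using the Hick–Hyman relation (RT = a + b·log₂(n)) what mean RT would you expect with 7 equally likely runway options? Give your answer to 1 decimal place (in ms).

521.4 ms

Fit slope and intercept:
  b = (775 − 727) / (log₂ 32 − log₂ 24) = 48 / (5 − 4.5850) = 115.652 ms/bit
  a = 727 − 115.652 × 4.5850 = 196.739 ms
Then RT(7) = 196.739 + 115.652 × log₂ 7 = 196.739 + 115.652 × 2.8074 ≈ 521.416 ms.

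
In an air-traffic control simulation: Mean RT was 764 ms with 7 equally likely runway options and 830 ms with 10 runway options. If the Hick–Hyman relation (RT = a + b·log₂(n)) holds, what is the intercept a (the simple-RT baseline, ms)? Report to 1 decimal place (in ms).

403.9 ms

b = (RT₂ − RT₁)/(log₂ n₂ − log₂ n₁) = (830 − 764)/(3.3219 − 2.8074) = 128.262 ms/bit.
a = RT₁ − b·log₂ n₁ = 764 − 128.262 × 2.8074 = 403.924 ms.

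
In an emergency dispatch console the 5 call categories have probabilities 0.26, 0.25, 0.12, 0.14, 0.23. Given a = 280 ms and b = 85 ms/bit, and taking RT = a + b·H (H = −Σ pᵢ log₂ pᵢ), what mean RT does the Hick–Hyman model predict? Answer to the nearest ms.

Entropy contributions −pᵢ log₂ pᵢ: 0.5053, 0.5000, 0.3671, 0.3971, 0.4877; sum H = 2.2571 bits.
RT = a + bH = 280 + 85·2.2571 = 471.86 ms.

472 ms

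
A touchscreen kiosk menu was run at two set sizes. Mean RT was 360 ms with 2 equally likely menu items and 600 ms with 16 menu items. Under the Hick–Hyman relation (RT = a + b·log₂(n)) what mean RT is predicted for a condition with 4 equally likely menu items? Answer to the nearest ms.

With log₂ n on the abscissa the relation is linear; from the two conditions:
  b = (600 − 360) / (log₂ 16 − log₂ 2) = 240 / (4 − 1) = 80 ms/bit
  a = 360 − 80 × 1 = 280 ms
Then RT(4) = 280 + 80 × log₂ 4 = 280 + 80 × 2 ≈ 440.000 ms.

440 ms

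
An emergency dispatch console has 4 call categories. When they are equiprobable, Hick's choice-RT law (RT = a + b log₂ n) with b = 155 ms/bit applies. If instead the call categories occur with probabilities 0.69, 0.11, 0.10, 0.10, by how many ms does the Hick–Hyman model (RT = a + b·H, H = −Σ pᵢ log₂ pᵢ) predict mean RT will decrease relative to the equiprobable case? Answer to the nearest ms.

95 ms

Equiprobable entropy H₀ = log₂ 4 = 2.0000 bits.
Skewed entropy H = −Σ pᵢ log₂ pᵢ = 1.3841 bits.
ΔRT = b·(H₀ − H) = 155 × 0.6159 = 95.47 ms.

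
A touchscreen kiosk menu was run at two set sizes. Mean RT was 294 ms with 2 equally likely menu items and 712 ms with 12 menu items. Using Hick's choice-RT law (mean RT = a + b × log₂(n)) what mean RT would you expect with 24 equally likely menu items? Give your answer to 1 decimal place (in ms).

Fit slope and intercept:
  b = (712 − 294) / (log₂ 12 − log₂ 2) = 418 / (3.5850 − 1) = 161.704 ms/bit
  a = 294 − 161.704 × 1 = 132.296 ms
Then RT(24) = 132.296 + 161.704 × log₂ 24 = 132.296 + 161.704 × 4.5850 ≈ 873.704 ms.

873.7 ms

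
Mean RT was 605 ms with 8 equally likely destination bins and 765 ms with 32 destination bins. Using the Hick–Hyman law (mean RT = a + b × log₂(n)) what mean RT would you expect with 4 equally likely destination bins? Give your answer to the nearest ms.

525 ms

Solve the two-equation system in a and b:
  b = (765 − 605) / (log₂ 32 − log₂ 8) = 160 / (5 − 3) = 80 ms/bit
  a = 605 − 80 × 3 = 365 ms
Then RT(4) = 365 + 80 × log₂ 4 = 365 + 80 × 2 ≈ 525.000 ms.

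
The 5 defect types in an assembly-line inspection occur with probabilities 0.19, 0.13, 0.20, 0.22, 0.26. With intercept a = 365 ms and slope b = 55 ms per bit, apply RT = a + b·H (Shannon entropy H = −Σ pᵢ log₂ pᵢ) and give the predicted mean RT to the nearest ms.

Entropy contributions −pᵢ log₂ pᵢ: 0.4552, 0.3826, 0.4644, 0.4806, 0.5053; sum H = 2.2881 bits.
RT = a + bH = 365 + 55·2.2881 = 490.85 ms.

491 ms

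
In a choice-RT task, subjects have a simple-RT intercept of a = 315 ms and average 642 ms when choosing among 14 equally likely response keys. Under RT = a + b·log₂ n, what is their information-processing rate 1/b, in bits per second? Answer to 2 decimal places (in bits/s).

Choice component = 642 − 315 = 327 ms over log₂(14) = 3.8074 bits.
b = 327 / 3.8074 = 85.886 ms/bit, so 1/b = 11.643 bits/s.

11.64 bits/s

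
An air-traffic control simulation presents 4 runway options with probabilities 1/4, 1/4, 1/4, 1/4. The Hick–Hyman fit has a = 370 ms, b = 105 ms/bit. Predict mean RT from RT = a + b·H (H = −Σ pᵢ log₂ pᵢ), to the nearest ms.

580 ms

Each term −pᵢ log₂ pᵢ: 0.25·2 + 0.25·2 + 0.25·2 + 0.25·2; summed, H = 2.000 bits.
Mean RT = a + bH = 370 + 105·2.000 = 580.00 ms.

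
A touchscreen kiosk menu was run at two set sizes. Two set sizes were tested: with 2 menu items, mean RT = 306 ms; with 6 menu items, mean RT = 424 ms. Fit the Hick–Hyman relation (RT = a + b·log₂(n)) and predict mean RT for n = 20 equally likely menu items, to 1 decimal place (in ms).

553.3 ms

RT is linear in log₂ n, so two points fix the line:
  b = (424 − 306) / (log₂ 6 − log₂ 2) = 118 / (2.5850 − 1) = 74.450 ms/bit
  a = 306 − 74.450 × 1 = 231.550 ms
Then RT(20) = 231.550 + 74.450 × log₂ 20 = 231.550 + 74.450 × 4.3219 ≈ 553.317 ms.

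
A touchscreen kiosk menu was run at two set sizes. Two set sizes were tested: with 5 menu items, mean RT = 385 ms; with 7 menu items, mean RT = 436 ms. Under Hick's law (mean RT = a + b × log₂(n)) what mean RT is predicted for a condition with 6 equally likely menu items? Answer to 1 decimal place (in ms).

Solve the two-equation system in a and b:
  b = (436 − 385) / (log₂ 7 − log₂ 5) = 51 / (2.8074 − 2.3219) = 105.062 ms/bit
  a = 385 − 105.062 × 2.3219 = 141.053 ms
Then RT(6) = 141.053 + 105.062 × log₂ 6 = 141.053 + 105.062 × 2.5850 ≈ 412.635 ms.

412.6 ms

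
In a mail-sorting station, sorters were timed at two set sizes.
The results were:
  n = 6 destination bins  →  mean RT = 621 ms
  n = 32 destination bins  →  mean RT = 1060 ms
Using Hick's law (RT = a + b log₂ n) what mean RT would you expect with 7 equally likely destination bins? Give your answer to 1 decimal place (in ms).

Solve the two-equation system in a and b:
  b = (1060 − 621) / (log₂ 32 − log₂ 6) = 439 / (5 − 2.5850) = 181.778 ms/bit
  a = 621 − 181.778 × 2.5850 = 151.111 ms
Then RT(7) = 151.111 + 181.778 × log₂ 7 = 151.111 + 181.778 × 2.8074 ≈ 661.426 ms.

661.4 ms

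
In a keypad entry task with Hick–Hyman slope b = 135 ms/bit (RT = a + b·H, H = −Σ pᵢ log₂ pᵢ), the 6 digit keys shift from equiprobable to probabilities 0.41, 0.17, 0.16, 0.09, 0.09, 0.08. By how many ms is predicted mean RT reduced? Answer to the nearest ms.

Equiprobable entropy H₀ = log₂ 6 = 2.5850 bits.
Skewed entropy H = −Σ pᵢ log₂ pᵢ = 2.3018 bits.
ΔRT = b·(H₀ − H) = 135 × 0.2832 = 38.23 ms.

38 ms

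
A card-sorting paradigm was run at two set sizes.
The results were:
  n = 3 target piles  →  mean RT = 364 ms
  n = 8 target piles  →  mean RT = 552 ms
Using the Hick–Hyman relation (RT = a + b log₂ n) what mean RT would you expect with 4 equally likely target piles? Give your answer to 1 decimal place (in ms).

419.1 ms

Fit slope and intercept:
  b = (552 − 364) / (log₂ 8 − log₂ 3) = 188 / (3 − 1.5850) = 132.859 ms/bit
  a = 364 − 132.859 × 1.5850 = 153.424 ms
Then RT(4) = 153.424 + 132.859 × log₂ 4 = 153.424 + 132.859 × 2 ≈ 419.141 ms.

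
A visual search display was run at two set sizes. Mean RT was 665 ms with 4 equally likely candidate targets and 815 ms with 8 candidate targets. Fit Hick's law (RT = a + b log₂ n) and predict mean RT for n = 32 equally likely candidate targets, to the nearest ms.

1115 ms

RT is linear in log₂ n, so two points fix the line:
  b = (815 − 665) / (log₂ 8 − log₂ 4) = 150 / (3 − 2) = 150 ms/bit
  a = 665 − 150 × 2 = 365 ms
Then RT(32) = 365 + 150 × log₂ 32 = 365 + 150 × 5 ≈ 1115.000 ms.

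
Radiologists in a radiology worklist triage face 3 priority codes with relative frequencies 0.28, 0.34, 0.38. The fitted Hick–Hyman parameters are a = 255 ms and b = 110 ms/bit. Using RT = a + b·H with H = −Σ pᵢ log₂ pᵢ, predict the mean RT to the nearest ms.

428 ms

H = 0.28·log₂(1/0.28) + 0.34·log₂(1/0.34) + 0.38·log₂(1/0.38) = 1.5738 bits.
RT = 255 + 110 × 1.5738 = 428.12 ms.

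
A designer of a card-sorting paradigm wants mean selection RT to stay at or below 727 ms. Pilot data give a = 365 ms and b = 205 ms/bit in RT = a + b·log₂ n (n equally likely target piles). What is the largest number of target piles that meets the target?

3

Set 365 + 205·log₂ n ≤ 727 → log₂ n ≤ (727 − 365)/205 = 1.7659.
So n ≤ 2^1.7659 = 3.401; the largest integer n is 3.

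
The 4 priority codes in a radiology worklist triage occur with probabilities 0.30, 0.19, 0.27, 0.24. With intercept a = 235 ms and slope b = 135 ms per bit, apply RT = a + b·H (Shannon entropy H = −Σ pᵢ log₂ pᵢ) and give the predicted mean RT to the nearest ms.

H = 0.30·log₂(1/0.30) + 0.19·log₂(1/0.19) + 0.27·log₂(1/0.27) + 0.24·log₂(1/0.24) = 1.9805 bits.
RT = 235 + 135 × 1.9805 = 502.36 ms.

502 ms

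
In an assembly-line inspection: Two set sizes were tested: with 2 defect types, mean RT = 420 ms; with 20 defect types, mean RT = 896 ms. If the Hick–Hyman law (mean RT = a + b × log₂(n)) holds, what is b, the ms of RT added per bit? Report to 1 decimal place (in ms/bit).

143.3 ms/bit

The slope on a log₂ axis is (896 − 420) / (4.3219 − 1) = 143.290 ms/bit.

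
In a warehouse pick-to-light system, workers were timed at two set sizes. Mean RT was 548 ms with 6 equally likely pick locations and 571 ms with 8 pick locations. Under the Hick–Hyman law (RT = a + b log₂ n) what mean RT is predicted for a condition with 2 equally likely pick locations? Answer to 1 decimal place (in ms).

460.2 ms

RT is linear in log₂ n, so two points fix the line:
  b = (571 − 548) / (log₂ 8 − log₂ 6) = 23 / (3 − 2.5850) = 55.417 ms/bit
  a = 548 − 55.417 × 2.5850 = 404.750 ms
Then RT(2) = 404.750 + 55.417 × log₂ 2 = 404.750 + 55.417 × 1 ≈ 460.167 ms.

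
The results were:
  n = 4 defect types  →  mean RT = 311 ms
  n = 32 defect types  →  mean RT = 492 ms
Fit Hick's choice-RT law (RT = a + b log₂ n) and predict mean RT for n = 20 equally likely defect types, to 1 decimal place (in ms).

451.1 ms

Solve the two-equation system in a and b:
  b = (492 − 311) / (log₂ 32 − log₂ 4) = 181 / (5 − 2) = 60.333 ms/bit
  a = 311 − 60.333 × 2 = 190.333 ms
Then RT(20) = 190.333 + 60.333 × log₂ 20 = 190.333 + 60.333 × 4.3219 ≈ 451.090 ms.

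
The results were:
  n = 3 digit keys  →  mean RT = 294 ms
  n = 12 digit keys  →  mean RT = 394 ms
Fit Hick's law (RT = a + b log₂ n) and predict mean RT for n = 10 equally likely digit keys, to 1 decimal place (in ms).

380.8 ms

RT is linear in log₂ n, so two points fix the line:
  b = (394 − 294) / (log₂ 12 − log₂ 3) = 100 / (3.5850 − 1.5850) = 50.000 ms/bit
  a = 294 − 50.000 × 1.5850 = 214.752 ms
Then RT(10) = 214.752 + 50.000 × log₂ 10 = 214.752 + 50.000 × 3.3219 ≈ 380.848 ms.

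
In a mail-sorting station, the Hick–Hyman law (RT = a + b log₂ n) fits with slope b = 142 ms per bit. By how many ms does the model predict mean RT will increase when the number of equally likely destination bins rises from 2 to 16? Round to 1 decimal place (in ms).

ΔRT = (a + b log₂ n₂) − (a + b log₂ n₁) = b·(log₂ n₂ − log₂ n₁).
log₂(16) − log₂(2) = log₂(16/2) = log₂(8) = 3.
ΔRT = 142 × 3.0000 = 426.000 ms.

426.0 ms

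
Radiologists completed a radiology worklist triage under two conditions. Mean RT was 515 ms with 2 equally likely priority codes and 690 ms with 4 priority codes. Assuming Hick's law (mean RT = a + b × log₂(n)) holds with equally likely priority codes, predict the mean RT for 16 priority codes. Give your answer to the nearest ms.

Solve the two-equation system in a and b:
  b = (690 − 515) / (log₂ 4 − log₂ 2) = 175 / (2 − 1) = 175 ms/bit
  a = 515 − 175 × 1 = 340 ms
Then RT(16) = 340 + 175 × log₂ 16 = 340 + 175 × 4 ≈ 1040.000 ms.

1040 ms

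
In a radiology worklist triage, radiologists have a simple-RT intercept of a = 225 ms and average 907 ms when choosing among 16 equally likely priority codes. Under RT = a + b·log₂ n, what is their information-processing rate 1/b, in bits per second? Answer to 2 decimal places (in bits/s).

b = (907 − 225)/log₂ 16 = 682/4 = 170.500 ms per bit = 0.17050 s/bit; the reciprocal is 5.865 bits/s.

5.87 bits/s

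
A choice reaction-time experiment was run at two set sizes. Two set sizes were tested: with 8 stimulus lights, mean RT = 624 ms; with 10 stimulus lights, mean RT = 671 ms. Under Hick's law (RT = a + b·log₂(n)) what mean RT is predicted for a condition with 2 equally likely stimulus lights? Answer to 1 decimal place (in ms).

Solve the two-equation system in a and b:
  b = (671 − 624) / (log₂ 10 − log₂ 8) = 47 / (3.3219 − 3) = 145.995 ms/bit
  a = 624 − 145.995 × 3 = 186.014 ms
Then RT(2) = 186.014 + 145.995 × log₂ 2 = 186.014 + 145.995 × 1 ≈ 332.009 ms.

332.0 ms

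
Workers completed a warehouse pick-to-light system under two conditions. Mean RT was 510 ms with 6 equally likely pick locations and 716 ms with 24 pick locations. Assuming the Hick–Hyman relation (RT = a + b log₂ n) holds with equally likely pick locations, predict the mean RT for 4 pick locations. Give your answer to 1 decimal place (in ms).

449.7 ms

RT is linear in log₂ n, so two points fix the line:
  b = (716 − 510) / (log₂ 24 − log₂ 6) = 206 / (4.5850 − 2.5850) = 103.000 ms/bit
  a = 510 − 103.000 × 2.5850 = 243.749 ms
Then RT(4) = 243.749 + 103.000 × log₂ 4 = 243.749 + 103.000 × 2 ≈ 449.749 ms.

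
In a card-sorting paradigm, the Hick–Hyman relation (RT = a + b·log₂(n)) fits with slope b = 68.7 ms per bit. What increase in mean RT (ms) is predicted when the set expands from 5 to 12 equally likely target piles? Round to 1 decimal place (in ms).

Only the slope matters, since a is common to both: ΔRT = b·log₂(n₂/n₁).
log₂(12) − log₂(5) = 3.5850 − 2.3219 = 1.2630.
ΔRT = 68.7 × 1.2630 = 86.770 ms.

86.8 ms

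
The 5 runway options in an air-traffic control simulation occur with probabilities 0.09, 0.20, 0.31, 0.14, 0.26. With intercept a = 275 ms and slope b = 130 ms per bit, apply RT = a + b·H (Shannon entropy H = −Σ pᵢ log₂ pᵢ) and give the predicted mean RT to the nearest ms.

561 ms

Entropy contributions −pᵢ log₂ pᵢ: 0.3127, 0.4644, 0.5238, 0.3971, 0.5053; sum H = 2.2032 bits.
RT = a + bH = 275 + 130·2.2032 = 561.42 ms.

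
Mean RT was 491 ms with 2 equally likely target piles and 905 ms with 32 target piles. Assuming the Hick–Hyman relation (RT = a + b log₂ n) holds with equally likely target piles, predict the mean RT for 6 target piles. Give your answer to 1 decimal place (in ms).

With log₂ n on the abscissa the relation is linear; from the two conditions:
  b = (905 − 491) / (log₂ 32 − log₂ 2) = 414 / (5 − 1) = 103.500 ms/bit
  a = 491 − 103.500 × 1 = 387.500 ms
Then RT(6) = 387.500 + 103.500 × log₂ 6 = 387.500 + 103.500 × 2.5850 ≈ 655.044 ms.

655.0 ms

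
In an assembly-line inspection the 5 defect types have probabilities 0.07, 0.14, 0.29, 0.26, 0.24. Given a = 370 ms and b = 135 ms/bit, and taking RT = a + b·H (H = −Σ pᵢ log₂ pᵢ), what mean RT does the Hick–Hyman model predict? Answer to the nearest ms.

H = 0.07·log₂(1/0.07) + 0.14·log₂(1/0.14) + 0.29·log₂(1/0.29) + 0.26·log₂(1/0.26) + 0.24·log₂(1/0.24) = 2.1830 bits.
RT = 370 + 135 × 2.1830 = 664.70 ms.

665 ms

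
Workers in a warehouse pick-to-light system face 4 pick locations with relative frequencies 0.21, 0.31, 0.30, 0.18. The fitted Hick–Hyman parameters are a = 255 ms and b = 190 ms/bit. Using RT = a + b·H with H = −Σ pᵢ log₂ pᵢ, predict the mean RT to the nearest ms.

628 ms

H = 0.21·log₂(1/0.21) + 0.31·log₂(1/0.31) + 0.30·log₂(1/0.30) + 0.18·log₂(1/0.18) = 1.9630 bits.
RT = 255 + 190 × 1.9630 = 627.97 ms.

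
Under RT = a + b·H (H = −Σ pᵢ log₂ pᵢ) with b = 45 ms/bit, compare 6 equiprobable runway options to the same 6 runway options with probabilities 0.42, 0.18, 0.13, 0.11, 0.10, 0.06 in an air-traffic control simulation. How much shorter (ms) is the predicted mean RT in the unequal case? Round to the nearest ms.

The RT saving is b·ΔH. Equiprobable H₀ = log₂(6) = 2.5850 bits; with the given probabilities H = 2.2796 bits.
b·(H₀ − H) = 45 × (2.5850 − 2.2796) = 13.74 ms.

14 ms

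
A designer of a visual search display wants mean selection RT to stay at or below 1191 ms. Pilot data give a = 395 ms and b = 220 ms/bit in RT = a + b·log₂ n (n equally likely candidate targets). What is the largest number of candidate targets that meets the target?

12

Information budget: (1191 − 395)/220 = 3.6182 bits, so n ≤ 2^3.6182 = 12.280 → at most 12.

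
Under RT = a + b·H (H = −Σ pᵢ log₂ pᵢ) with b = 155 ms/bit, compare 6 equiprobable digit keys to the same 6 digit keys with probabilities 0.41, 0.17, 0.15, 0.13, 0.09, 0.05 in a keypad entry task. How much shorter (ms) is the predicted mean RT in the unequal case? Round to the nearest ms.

47 ms

Equiprobable entropy H₀ = log₂ 6 = 2.5850 bits.
Skewed entropy H = −Σ pᵢ log₂ pᵢ = 2.2839 bits.
ΔRT = b·(H₀ − H) = 155 × 0.3011 = 46.66 ms.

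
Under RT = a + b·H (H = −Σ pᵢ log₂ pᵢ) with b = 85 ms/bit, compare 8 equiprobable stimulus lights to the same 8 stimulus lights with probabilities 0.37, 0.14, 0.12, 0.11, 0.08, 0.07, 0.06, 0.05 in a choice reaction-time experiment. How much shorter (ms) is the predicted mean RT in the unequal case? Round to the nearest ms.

Equiprobable entropy H₀ = log₂ 8 = 3.0000 bits.
Skewed entropy H = −Σ pᵢ log₂ pᵢ = 2.6649 bits.
ΔRT = b·(H₀ − H) = 85 × 0.3351 = 28.48 ms.

28 ms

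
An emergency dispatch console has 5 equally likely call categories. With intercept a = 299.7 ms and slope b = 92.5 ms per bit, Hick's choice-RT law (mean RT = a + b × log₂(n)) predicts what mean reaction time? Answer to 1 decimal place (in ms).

log₂(5) = 2.3219 bits, so RT = 299.7 + 92.5 × 2.3219 ≈ 514.478 ms.

514.5 ms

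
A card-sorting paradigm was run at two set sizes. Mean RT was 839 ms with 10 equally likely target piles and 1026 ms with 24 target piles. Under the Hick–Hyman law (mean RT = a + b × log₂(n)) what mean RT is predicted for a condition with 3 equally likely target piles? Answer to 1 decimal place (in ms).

581.8 ms

RT is linear in log₂ n, so two points fix the line:
  b = (1026 − 839) / (log₂ 24 − log₂ 10) = 187 / (4.5850 − 3.3219) = 148.056 ms/bit
  a = 839 − 148.056 × 3.3219 = 347.168 ms
Then RT(3) = 347.168 + 148.056 × log₂ 3 = 347.168 + 148.056 × 1.5850 ≈ 581.832 ms.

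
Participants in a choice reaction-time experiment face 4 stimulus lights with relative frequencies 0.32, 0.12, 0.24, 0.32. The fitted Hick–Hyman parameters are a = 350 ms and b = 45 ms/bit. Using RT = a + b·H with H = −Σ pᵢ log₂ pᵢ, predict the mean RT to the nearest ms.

H = 0.32·log₂(1/0.32) + 0.12·log₂(1/0.12) + 0.24·log₂(1/0.24) + 0.32·log₂(1/0.32) = 1.9133 bits.
RT = 350 + 45 × 1.9133 = 436.10 ms.

436 ms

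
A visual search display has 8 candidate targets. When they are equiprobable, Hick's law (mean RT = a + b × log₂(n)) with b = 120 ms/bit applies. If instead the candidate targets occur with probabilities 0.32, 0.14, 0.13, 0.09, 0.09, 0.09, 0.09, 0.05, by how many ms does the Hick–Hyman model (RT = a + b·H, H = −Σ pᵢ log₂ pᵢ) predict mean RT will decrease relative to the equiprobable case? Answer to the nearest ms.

27 ms

Equiprobable entropy H₀ = log₂ 8 = 3.0000 bits.
Skewed entropy H = −Σ pᵢ log₂ pᵢ = 2.7725 bits.
ΔRT = b·(H₀ − H) = 120 × 0.2275 = 27.30 ms.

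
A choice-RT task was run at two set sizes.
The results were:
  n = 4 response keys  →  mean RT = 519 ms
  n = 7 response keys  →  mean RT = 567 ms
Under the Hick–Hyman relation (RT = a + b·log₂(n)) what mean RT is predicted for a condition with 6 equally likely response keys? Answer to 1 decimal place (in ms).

553.8 ms

Fit slope and intercept:
  b = (567 − 519) / (log₂ 7 − log₂ 4) = 48 / (2.8074 − 2) = 59.453 ms/bit
  a = 519 − 59.453 × 2 = 400.093 ms
Then RT(6) = 400.093 + 59.453 × log₂ 6 = 400.093 + 59.453 × 2.5850 ≈ 553.778 ms.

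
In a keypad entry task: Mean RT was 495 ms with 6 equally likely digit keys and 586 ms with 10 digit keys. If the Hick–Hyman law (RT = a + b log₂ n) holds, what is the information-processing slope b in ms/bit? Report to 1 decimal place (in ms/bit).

b = (RT₂ − RT₁)/(log₂ n₂ − log₂ n₁) = (586 − 495)/(3.3219 − 2.5850) = 123.479 ms/bit.

123.5 ms/bit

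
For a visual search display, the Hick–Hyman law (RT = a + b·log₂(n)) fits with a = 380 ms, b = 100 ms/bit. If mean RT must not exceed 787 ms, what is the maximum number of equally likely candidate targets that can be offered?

100·log₂ n ≤ 787 − 380 = 407, giving log₂ n ≤ 4.0700 and n ≤ 16.795. The largest whole number is 16.

16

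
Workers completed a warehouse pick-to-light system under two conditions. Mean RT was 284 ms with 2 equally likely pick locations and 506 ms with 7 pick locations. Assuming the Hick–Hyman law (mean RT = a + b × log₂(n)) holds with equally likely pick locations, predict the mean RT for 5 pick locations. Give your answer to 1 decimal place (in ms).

446.4 ms

Solve the two-equation system in a and b:
  b = (506 − 284) / (log₂ 7 − log₂ 2) = 222 / (2.8074 − 1) = 122.831 ms/bit
  a = 284 − 122.831 × 1 = 161.169 ms
Then RT(5) = 161.169 + 122.831 × log₂ 5 = 161.169 + 122.831 × 2.3219 ≈ 446.374 ms.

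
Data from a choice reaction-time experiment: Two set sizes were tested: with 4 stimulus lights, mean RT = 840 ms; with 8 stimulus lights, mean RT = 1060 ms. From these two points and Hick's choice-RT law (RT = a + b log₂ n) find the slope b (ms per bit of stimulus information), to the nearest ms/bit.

Slope: b = (1060 − 840) / (log₂ 8 − log₂ 4) = 220/1.0000 = 220 ms/bit.

220 ms/bit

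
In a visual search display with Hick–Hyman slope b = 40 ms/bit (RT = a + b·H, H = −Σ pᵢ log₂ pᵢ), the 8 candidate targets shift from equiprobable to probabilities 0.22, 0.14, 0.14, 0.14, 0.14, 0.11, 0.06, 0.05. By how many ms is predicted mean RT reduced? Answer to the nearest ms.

The RT saving is b·ΔH. Equiprobable H₀ = log₂(8) = 3.0000 bits; with the given probabilities H = 2.8789 bits.
b·(H₀ − H) = 40 × (3.0000 − 2.8789) = 4.84 ms.

5 ms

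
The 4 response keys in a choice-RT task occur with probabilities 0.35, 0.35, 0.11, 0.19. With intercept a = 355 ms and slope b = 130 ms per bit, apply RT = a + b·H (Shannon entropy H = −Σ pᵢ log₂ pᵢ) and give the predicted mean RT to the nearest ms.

Entropy contributions −pᵢ log₂ pᵢ: 0.5301, 0.5301, 0.3503, 0.4552; sum H = 1.8657 bits.
RT = a + bH = 355 + 130·1.8657 = 597.54 ms.

598 ms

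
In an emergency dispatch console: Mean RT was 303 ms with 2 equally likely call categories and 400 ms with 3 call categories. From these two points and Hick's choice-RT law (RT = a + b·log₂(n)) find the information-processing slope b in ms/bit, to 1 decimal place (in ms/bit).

165.8 ms/bit

Slope: b = (400 − 303) / (log₂ 3 − log₂ 2) = 97/0.5850 = 165.823 ms/bit.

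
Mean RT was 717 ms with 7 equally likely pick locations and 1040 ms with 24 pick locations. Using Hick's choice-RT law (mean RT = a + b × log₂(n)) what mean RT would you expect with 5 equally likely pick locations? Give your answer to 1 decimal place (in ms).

Solve the two-equation system in a and b:
  b = (1040 − 717) / (log₂ 24 − log₂ 7) = 323 / (4.5850 − 2.8074) = 181.705 ms/bit
  a = 717 − 181.705 × 2.8074 = 206.890 ms
Then RT(5) = 206.890 + 181.705 × log₂ 5 = 206.890 + 181.705 × 2.3219 ≈ 628.796 ms.

628.8 ms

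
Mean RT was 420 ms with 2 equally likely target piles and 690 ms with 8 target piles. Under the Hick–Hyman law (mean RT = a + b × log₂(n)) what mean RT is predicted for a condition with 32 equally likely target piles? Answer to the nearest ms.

With log₂ n on the abscissa the relation is linear; from the two conditions:
  b = (690 − 420) / (log₂ 8 − log₂ 2) = 270 / (3 − 1) = 135 ms/bit
  a = 420 − 135 × 1 = 285 ms
Then RT(32) = 285 + 135 × log₂ 32 = 285 + 135 × 5 ≈ 960.000 ms.

960 ms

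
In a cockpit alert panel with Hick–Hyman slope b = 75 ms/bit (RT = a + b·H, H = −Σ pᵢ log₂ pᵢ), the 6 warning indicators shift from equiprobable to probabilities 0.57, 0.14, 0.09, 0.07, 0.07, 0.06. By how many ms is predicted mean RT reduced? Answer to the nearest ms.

The RT saving is b·ΔH. Equiprobable H₀ = log₂(6) = 2.5850 bits; with the given probabilities H = 1.9527 bits.
b·(H₀ − H) = 75 × (2.5850 − 1.9527) = 47.42 ms.

47 ms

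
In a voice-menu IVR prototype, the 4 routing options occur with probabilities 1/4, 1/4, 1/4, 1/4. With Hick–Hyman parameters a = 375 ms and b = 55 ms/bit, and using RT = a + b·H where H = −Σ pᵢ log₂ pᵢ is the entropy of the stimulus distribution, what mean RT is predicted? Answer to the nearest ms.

485 ms

Each term −pᵢ log₂ pᵢ: 0.25·2 + 0.25·2 + 0.25·2 + 0.25·2; summed, H = 2.000 bits.
Mean RT = a + bH = 375 + 55·2.000 = 485.00 ms.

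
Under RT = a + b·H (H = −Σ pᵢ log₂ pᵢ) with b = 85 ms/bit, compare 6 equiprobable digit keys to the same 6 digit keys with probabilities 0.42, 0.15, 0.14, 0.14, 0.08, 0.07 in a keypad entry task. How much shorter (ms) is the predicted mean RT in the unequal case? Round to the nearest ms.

25 ms

Equiprobable entropy H₀ = log₂ 6 = 2.5850 bits.
Skewed entropy H = −Σ pᵢ log₂ pᵢ = 2.2905 bits.
ΔRT = b·(H₀ − H) = 85 × 0.2945 = 25.03 ms.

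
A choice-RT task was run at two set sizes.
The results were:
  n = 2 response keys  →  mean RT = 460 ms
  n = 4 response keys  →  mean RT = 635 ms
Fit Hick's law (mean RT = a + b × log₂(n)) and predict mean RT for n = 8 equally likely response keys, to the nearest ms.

810 ms

Solve the two-equation system in a and b:
  b = (635 − 460) / (log₂ 4 − log₂ 2) = 175 / (2 − 1) = 175 ms/bit
  a = 460 − 175 × 1 = 285 ms
Then RT(8) = 285 + 175 × log₂ 8 = 285 + 175 × 3 ≈ 810.000 ms.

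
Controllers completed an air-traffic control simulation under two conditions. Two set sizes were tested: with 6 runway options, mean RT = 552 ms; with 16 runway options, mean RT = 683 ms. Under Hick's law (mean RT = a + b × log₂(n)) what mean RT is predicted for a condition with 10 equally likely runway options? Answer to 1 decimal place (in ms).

Fit slope and intercept:
  b = (683 − 552) / (log₂ 16 − log₂ 6) = 131 / (4 − 2.5850) = 92.577 ms/bit
  a = 552 − 92.577 × 2.5850 = 312.692 ms
Then RT(10) = 312.692 + 92.577 × log₂ 10 = 312.692 + 92.577 × 3.3219 ≈ 620.226 ms.

620.2 ms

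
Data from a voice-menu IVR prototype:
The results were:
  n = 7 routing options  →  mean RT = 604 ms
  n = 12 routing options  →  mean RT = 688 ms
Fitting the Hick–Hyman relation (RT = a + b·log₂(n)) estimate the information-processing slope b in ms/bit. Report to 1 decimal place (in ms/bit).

Slope: b = (688 − 604) / (log₂ 12 − log₂ 7) = 84/0.7776 = 108.024 ms/bit.

108.0 ms/bit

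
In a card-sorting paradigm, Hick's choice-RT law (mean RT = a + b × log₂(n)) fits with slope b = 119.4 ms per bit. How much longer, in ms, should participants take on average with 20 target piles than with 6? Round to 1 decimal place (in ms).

ΔRT = (a + b log₂ n₂) − (a + b log₂ n₁) = b·(log₂ n₂ − log₂ n₁).
log₂(20) − log₂(6) = 4.3219 − 2.5850 = 1.7370.
ΔRT = 119.4 × 1.7370 = 207.394 ms.

207.4 ms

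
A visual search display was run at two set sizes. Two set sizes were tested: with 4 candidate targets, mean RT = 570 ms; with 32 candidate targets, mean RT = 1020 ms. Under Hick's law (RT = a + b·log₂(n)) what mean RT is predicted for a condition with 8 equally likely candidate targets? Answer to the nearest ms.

720 ms

Fit slope and intercept:
  b = (1020 − 570) / (log₂ 32 − log₂ 4) = 450 / (5 − 2) = 150 ms/bit
  a = 570 − 150 × 2 = 270 ms
Then RT(8) = 270 + 150 × log₂ 8 = 270 + 150 × 3 ≈ 720.000 ms.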